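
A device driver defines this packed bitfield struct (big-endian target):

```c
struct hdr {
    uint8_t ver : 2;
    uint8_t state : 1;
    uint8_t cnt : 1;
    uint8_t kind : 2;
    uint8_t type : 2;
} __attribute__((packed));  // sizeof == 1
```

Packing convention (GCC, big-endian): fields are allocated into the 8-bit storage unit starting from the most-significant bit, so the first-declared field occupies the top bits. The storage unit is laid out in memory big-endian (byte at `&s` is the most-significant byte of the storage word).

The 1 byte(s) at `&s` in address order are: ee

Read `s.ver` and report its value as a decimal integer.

[0]=0xee (big-endian) → word 0xee
ver:2 @ bit 6 → (0xee>>6)&0x3 = 0x3  ←
state:1 @ bit 5 → (0xee>>5)&0x1 = 0x1
cnt:1 @ bit 4 → (0xee>>4)&0x1 = 0x0
kind:2 @ bit 2 → (0xee>>2)&0x3 = 0x3
type:2 @ bit 0 → (0xee>>0)&0x3 = 0x2

3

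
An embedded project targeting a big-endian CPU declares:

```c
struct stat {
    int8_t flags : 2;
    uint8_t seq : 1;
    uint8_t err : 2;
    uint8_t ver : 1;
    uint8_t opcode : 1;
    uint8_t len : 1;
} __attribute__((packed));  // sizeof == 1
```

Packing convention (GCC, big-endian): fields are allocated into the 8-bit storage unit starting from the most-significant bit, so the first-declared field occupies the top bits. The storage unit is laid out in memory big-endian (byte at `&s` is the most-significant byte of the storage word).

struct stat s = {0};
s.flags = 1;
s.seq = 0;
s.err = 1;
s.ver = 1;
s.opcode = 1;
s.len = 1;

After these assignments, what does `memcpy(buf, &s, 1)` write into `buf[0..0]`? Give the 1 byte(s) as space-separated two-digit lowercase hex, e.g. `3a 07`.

[6+:2] flags=1 & 0x3 = 0x1; word=0x40
[5+:1] seq=0 & 0x1 = 0x0; word=0x40
[3+:2] err=1 & 0x3 = 0x1; word=0x48
[2+:1] ver=1 & 0x1 = 0x1; word=0x4c
[1+:1] opcode=1 & 0x1 = 0x1; word=0x4e
[0+:1] len=1 & 0x1 = 0x1; word=0x4f
word = 0x4f → big-endian bytes:
  [0]=0x4f

4f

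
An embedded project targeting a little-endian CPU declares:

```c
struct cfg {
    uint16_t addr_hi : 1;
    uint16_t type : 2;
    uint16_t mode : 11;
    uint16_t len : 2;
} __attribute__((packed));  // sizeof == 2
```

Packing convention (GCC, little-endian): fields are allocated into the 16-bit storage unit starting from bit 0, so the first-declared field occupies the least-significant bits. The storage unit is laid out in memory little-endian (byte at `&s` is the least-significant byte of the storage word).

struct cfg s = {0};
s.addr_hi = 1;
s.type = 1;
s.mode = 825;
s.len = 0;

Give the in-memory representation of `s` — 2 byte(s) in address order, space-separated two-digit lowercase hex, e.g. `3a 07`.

addr_hi:1 = 1 → 0x1 << 0 → word 0x0001
type:2 = 1 → 0x1 << 1 → word 0x0003
mode:11 = 825 → 0x339 << 3 → word 0x19cb
len:2 = 0 → 0x0 << 14 → word 0x19cb
word = 0x19cb → little-endian bytes:
  [0]=0xcb  [1]=0x19

cb 19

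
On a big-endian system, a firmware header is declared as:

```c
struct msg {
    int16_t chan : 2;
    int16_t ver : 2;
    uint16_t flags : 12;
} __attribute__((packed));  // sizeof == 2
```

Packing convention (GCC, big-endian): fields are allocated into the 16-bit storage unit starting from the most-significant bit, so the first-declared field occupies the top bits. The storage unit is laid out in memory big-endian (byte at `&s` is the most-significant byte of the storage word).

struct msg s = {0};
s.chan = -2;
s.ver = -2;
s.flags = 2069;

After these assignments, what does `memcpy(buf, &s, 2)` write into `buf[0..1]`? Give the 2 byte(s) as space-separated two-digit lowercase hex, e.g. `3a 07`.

a8 15

chan:2 = -2 → 0x2 << 14 → word 0x8000
ver:2 = -2 → 0x2 << 12 → word 0xa000
flags:12 = 2069 → 0x815 << 0 → word 0xa815
word = 0xa815 → big-endian bytes:
  [0]=0xa8  [1]=0x15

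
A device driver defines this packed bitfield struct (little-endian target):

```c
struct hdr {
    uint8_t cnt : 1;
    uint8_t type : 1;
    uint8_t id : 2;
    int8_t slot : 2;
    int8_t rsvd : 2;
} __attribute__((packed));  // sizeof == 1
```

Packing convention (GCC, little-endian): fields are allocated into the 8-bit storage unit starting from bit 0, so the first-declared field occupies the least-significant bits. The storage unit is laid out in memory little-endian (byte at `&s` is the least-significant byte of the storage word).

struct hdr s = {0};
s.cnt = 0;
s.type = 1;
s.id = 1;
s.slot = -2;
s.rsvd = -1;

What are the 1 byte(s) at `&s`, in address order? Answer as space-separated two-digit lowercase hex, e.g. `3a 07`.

e6

[0+:1] cnt=0 & 0x1 = 0x0; word=0x00
[1+:1] type=1 & 0x1 = 0x1; word=0x02
[2+:2] id=1 & 0x3 = 0x1; word=0x06
[4+:2] slot=-2 & 0x3 = 0x2; word=0x26
[6+:2] rsvd=-1 & 0x3 = 0x3; word=0xe6
word = 0xe6 → little-endian bytes:
  [0]=0xe6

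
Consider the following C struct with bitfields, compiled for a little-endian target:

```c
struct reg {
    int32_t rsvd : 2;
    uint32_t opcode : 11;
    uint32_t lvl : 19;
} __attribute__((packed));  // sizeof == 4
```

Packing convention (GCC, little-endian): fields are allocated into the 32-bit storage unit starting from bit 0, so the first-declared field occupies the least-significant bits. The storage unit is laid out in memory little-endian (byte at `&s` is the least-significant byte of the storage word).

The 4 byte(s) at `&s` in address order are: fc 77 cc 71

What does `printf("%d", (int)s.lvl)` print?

233059

[0]=0xfc [1]=0x77 [2]=0xcc [3]=0x71 (little-endian) → word 0x71cc77fc
rsvd:2 @ bit 0 → (0x71cc77fc>>0)&0x3 = 0x0
opcode:11 @ bit 2 → (0x71cc77fc>>2)&0x7ff = 0x5ff
lvl:19 @ bit 13 → (0x71cc77fc>>13)&0x7ffff = 0x38e63  ←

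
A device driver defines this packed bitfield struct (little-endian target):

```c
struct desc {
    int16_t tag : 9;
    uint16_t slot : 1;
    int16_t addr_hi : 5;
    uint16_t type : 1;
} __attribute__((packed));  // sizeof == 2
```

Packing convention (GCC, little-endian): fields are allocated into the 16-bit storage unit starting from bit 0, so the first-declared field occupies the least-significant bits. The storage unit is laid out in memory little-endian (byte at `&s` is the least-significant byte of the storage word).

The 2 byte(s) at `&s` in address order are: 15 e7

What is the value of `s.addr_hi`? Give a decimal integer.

-7

[0]=0x15 [1]=0xe7 (little-endian) → word 0xe715
tag [0+:9] = (word>>0) & 0x1ff = 277
slot [9+:1] = (word>>9) & 0x1 = 1
addr_hi [10+:5] = (word>>10) & 0x1f = 25  ←
type [15+:1] = (word>>15) & 0x1 = 1
addr_hi signed 5b, MSB=1: 25 - 32 = -7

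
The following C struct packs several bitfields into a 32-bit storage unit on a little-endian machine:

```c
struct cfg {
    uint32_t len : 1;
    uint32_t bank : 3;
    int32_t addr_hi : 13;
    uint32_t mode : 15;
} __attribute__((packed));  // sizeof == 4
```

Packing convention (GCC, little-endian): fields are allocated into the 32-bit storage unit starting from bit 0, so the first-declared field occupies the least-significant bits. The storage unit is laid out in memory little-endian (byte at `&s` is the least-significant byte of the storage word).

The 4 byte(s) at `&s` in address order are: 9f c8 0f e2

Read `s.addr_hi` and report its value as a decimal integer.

-887

[0]=0x9f [1]=0xc8 [2]=0x0f [3]=0xe2 (little-endian) → word 0xe20fc89f
len [0+:1] = (word>>0) & 0x1 = 1
bank [1+:3] = (word>>1) & 0x7 = 7
addr_hi [4+:13] = (word>>4) & 0x1fff = 7305  ←
mode [17+:15] = (word>>17) & 0x7fff = 28935
addr_hi signed 13b, MSB=1: 7305 - 8192 = -887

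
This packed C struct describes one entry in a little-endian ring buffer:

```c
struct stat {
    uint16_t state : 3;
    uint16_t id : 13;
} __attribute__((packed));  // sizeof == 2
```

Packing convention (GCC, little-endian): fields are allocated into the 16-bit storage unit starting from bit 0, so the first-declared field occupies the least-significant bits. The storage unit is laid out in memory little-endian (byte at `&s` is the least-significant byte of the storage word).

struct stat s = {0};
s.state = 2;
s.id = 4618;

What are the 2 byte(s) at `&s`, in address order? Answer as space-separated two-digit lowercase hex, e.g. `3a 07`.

state:3 = 2 → 0x2 << 0 → word 0x0002
id:13 = 4618 → 0x120a << 3 → word 0x9052
word = 0x9052 → little-endian bytes:
  [0]=0x52  [1]=0x90

52 90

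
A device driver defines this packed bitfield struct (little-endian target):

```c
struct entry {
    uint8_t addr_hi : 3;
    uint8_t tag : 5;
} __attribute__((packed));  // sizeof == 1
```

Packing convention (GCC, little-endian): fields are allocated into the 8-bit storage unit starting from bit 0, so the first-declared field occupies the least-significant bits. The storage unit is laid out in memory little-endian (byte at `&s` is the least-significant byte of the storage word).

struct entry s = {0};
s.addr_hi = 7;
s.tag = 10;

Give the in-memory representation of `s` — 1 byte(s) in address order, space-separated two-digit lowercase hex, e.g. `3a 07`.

57

[0+:3] addr_hi=7 & 0x7 = 0x7; word=0x07
[3+:5] tag=10 & 0x1f = 0xa; word=0x57
word = 0x57 → little-endian bytes:
  [0]=0x57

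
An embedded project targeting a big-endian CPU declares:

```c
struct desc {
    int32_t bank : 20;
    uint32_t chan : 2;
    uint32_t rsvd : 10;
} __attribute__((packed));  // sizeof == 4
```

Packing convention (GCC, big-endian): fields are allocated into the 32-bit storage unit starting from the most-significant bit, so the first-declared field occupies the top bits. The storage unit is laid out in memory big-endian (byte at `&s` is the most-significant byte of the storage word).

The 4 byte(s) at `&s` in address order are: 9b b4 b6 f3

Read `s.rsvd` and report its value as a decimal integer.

755

[0]=0x9b [1]=0xb4 [2]=0xb6 [3]=0xf3 (big-endian) → word 0x9bb4b6f3
bank [12+:20] = (word>>12) & 0xfffff = 637771
chan [10+:2] = (word>>10) & 0x3 = 1
rsvd [0+:10] = (word>>0) & 0x3ff = 755  ←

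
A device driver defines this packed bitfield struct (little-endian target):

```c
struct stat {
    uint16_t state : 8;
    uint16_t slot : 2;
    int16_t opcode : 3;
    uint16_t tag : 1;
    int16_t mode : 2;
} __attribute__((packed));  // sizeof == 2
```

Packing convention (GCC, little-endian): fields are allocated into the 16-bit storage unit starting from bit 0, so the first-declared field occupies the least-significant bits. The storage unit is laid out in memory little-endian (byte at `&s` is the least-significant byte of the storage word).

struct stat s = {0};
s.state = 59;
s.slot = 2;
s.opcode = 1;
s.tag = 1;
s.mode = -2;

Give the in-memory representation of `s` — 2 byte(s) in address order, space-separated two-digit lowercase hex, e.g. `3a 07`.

state:8 = 59 → 0x3b << 0 → word 0x003b
slot:2 = 2 → 0x2 << 8 → word 0x023b
opcode:3 = 1 → 0x1 << 10 → word 0x063b
tag:1 = 1 → 0x1 << 13 → word 0x263b
mode:2 = -2 → 0x2 << 14 → word 0xa63b
word = 0xa63b → little-endian bytes:
  [0]=0x3b  [1]=0xa6

3b a6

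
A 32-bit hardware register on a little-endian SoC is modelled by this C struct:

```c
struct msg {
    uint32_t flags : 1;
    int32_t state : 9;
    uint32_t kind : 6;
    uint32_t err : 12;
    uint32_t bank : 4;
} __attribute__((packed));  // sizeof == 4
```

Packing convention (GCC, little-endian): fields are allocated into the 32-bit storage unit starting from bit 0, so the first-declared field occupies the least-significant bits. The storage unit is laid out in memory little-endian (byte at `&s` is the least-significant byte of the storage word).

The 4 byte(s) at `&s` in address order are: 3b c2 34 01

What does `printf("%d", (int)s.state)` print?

[0]=0x3b [1]=0xc2 [2]=0x34 [3]=0x01 (little-endian) → word 0x0134c23b
flags:1 @ bit 0 → (0x0134c23b>>0)&0x1 = 0x1
state:9 @ bit 1 → (0x0134c23b>>1)&0x1ff = 0x11d  ←
kind:6 @ bit 10 → (0x0134c23b>>10)&0x3f = 0x30
err:12 @ bit 16 → (0x0134c23b>>16)&0xfff = 0x134
bank:4 @ bit 28 → (0x0134c23b>>28)&0xf = 0x0
state signed 9b, MSB=1: 285 - 512 = -227

-227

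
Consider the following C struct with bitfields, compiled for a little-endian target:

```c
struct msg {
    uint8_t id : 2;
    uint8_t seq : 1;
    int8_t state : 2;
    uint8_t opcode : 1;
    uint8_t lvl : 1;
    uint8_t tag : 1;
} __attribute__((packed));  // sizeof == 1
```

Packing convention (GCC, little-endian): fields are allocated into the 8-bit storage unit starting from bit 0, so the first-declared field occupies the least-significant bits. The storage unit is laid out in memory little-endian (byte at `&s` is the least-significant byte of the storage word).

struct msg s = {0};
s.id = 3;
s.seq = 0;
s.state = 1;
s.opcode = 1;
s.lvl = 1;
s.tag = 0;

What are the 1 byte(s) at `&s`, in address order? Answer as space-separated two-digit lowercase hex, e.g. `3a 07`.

[0+:2] id=3 & 0x3 = 0x3; word=0x03
[2+:1] seq=0 & 0x1 = 0x0; word=0x03
[3+:2] state=1 & 0x3 = 0x1; word=0x0b
[5+:1] opcode=1 & 0x1 = 0x1; word=0x2b
[6+:1] lvl=1 & 0x1 = 0x1; word=0x6b
[7+:1] tag=0 & 0x1 = 0x0; word=0x6b
word = 0x6b → little-endian bytes:
  [0]=0x6b

6b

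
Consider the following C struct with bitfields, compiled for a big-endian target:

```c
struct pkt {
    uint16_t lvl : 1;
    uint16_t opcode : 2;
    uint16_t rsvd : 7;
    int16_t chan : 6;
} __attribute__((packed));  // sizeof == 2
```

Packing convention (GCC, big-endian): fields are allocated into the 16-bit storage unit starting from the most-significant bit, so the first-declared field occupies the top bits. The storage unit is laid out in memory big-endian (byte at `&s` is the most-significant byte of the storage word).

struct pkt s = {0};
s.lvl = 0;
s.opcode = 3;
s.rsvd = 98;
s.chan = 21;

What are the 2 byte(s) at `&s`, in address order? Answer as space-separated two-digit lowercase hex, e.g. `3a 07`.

lvl (1b) val=0 bits=0x0 at bit 15: 0x0000
opcode (2b) val=3 bits=0x3 at bit 13: 0x6000
rsvd (7b) val=98 bits=0x62 at bit 6: 0x7880
chan (6b) val=21 bits=0x15 at bit 0: 0x7895
word = 0x7895 → big-endian bytes:
  [0]=0x78  [1]=0x95

78 95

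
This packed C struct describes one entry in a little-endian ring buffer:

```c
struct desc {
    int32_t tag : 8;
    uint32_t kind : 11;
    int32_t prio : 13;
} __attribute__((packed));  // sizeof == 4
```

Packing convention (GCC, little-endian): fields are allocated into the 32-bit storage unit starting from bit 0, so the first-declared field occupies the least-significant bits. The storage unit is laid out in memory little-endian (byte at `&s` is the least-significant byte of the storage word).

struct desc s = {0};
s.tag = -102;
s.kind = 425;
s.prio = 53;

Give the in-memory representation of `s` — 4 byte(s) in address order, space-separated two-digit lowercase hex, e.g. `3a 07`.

tag (8b) val=-102 bits=0x9a at bit 0: 0x0000009a
kind (11b) val=425 bits=0x1a9 at bit 8: 0x0001a99a
prio (13b) val=53 bits=0x35 at bit 19: 0x01a9a99a
word = 0x01a9a99a → little-endian bytes:
  [0]=0x9a  [1]=0xa9  [2]=0xa9  [3]=0x01

9a a9 a9 01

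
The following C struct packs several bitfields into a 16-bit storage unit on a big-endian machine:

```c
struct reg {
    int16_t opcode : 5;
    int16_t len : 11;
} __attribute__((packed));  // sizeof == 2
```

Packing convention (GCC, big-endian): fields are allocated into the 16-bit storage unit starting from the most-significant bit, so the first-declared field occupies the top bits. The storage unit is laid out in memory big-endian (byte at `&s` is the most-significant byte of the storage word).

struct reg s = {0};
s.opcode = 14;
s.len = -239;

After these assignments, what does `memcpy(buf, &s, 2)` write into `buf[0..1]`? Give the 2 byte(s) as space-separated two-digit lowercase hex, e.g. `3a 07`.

opcode:5 = 14 → 0xe << 11 → word 0x7000
len:11 = -239 → 0x711 << 0 → word 0x7711
word = 0x7711 → big-endian bytes:
  [0]=0x77  [1]=0x11

77 11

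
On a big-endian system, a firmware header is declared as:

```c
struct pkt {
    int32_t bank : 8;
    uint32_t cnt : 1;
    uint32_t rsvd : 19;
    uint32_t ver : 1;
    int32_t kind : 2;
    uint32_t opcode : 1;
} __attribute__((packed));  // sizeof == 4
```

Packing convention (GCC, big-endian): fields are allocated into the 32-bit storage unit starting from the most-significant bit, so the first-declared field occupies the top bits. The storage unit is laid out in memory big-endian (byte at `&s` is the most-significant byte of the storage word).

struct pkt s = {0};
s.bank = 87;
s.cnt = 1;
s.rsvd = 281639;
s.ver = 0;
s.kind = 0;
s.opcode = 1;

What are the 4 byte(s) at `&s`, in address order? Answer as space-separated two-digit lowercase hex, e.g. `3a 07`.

bank:8 = 87 → 0x57 << 24 → word 0x57000000
cnt:1 = 1 → 0x1 << 23 → word 0x57800000
rsvd:19 = 281639 → 0x44c27 << 4 → word 0x57c4c270
ver:1 = 0 → 0x0 << 3 → word 0x57c4c270
kind:2 = 0 → 0x0 << 1 → word 0x57c4c270
opcode:1 = 1 → 0x1 << 0 → word 0x57c4c271
word = 0x57c4c271 → big-endian bytes:
  [0]=0x57  [1]=0xc4  [2]=0xc2  [3]=0x71

57 c4 c2 71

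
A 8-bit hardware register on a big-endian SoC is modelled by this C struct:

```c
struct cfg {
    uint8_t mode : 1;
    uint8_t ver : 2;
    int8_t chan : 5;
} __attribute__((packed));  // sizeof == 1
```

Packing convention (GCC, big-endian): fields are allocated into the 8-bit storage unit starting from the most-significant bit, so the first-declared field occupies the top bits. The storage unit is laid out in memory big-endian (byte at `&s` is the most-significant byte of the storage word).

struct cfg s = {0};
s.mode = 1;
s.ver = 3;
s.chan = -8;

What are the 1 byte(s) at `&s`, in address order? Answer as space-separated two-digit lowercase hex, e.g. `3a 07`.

f8

mode:1 = 1 → 0x1 << 7 → word 0x80
ver:2 = 3 → 0x3 << 5 → word 0xe0
chan:5 = -8 → 0x18 << 0 → word 0xf8
word = 0xf8 → big-endian bytes:
  [0]=0xf8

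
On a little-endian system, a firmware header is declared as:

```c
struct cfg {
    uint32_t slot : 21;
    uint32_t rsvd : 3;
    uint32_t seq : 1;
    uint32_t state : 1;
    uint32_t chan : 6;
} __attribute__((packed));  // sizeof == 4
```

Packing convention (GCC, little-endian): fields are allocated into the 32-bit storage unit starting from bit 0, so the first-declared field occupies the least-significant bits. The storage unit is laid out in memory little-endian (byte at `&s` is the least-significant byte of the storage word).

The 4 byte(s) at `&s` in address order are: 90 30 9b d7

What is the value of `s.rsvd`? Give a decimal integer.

[0]=0x90 [1]=0x30 [2]=0x9b [3]=0xd7 (little-endian) → word 0xd79b3090
slot [0+:21] = (word>>0) & 0x1fffff = 1781904
rsvd [21+:3] = (word>>21) & 0x7 = 4  ←
seq [24+:1] = (word>>24) & 0x1 = 1
state [25+:1] = (word>>25) & 0x1 = 1
chan [26+:6] = (word>>26) & 0x3f = 53

4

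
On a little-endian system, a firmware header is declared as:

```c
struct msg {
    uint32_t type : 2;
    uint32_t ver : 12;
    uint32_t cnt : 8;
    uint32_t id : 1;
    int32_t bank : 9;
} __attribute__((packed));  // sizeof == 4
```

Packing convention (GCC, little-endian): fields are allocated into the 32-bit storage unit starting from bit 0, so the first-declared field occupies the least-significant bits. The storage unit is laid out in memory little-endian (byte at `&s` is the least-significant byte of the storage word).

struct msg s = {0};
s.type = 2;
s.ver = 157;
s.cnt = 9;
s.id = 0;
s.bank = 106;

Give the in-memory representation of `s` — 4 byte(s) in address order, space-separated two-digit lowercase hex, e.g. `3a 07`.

76 42 02 35

[0+:2] type=2 & 0x3 = 0x2; word=0x00000002
[2+:12] ver=157 & 0xfff = 0x9d; word=0x00000276
[14+:8] cnt=9 & 0xff = 0x9; word=0x00024276
[22+:1] id=0 & 0x1 = 0x0; word=0x00024276
[23+:9] bank=106 & 0x1ff = 0x6a; word=0x35024276
word = 0x35024276 → little-endian bytes:
  [0]=0x76  [1]=0x42  [2]=0x02  [3]=0x35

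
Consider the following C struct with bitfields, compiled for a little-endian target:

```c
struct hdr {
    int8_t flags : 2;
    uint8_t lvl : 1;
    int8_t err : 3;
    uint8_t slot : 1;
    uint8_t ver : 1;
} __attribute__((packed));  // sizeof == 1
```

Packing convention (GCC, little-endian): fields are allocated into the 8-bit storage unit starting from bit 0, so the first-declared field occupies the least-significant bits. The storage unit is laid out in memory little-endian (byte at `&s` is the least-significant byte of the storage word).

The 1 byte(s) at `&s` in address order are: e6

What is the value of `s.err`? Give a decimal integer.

-4

[0]=0xe6 (little-endian) → word 0xe6
flags:2 @ bit 0 → (0xe6>>0)&0x3 = 0x2
lvl:1 @ bit 2 → (0xe6>>2)&0x1 = 0x1
err:3 @ bit 3 → (0xe6>>3)&0x7 = 0x4  ←
slot:1 @ bit 6 → (0xe6>>6)&0x1 = 0x1
ver:1 @ bit 7 → (0xe6>>7)&0x1 = 0x1
err signed 3b, MSB=1: 4 - 8 = -4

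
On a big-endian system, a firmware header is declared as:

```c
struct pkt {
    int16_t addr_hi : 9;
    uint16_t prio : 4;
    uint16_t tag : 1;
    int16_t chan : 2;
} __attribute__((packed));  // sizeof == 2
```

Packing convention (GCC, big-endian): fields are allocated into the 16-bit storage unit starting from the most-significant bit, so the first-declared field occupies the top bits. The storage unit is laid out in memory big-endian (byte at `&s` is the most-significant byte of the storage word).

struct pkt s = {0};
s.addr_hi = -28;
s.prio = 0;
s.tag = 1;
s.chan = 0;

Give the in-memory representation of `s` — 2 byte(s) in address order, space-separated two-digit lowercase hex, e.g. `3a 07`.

addr_hi (9b) val=-28 bits=0x1e4 at bit 7: 0xf200
prio (4b) val=0 bits=0x0 at bit 3: 0xf200
tag (1b) val=1 bits=0x1 at bit 2: 0xf204
chan (2b) val=0 bits=0x0 at bit 0: 0xf204
word = 0xf204 → big-endian bytes:
  [0]=0xf2  [1]=0x04

f2 04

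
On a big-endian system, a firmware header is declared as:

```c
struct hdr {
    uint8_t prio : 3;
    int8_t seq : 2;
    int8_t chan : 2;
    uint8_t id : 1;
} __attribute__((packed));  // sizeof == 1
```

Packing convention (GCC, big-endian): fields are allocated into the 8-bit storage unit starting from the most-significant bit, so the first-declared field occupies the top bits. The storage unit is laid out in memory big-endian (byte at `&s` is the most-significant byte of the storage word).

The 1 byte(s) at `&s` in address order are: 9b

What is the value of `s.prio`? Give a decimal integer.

[0]=0x9b (big-endian) → word 0x9b
prio:3 @ bit 5 → (0x9b>>5)&0x7 = 0x4  ←
seq:2 @ bit 3 → (0x9b>>3)&0x3 = 0x3
chan:2 @ bit 1 → (0x9b>>1)&0x3 = 0x1
id:1 @ bit 0 → (0x9b>>0)&0x1 = 0x1

4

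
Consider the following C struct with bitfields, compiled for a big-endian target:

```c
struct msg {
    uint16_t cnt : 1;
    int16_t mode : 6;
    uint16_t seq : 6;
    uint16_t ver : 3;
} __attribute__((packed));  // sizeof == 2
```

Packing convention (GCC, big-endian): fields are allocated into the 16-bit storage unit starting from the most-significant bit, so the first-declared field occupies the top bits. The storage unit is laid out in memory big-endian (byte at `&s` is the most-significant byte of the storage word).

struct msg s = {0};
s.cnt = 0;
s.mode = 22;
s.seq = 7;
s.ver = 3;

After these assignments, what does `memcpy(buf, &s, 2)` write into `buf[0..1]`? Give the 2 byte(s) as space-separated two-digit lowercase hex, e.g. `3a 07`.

2c 3b

cnt:1 = 0 → 0x0 << 15 → word 0x0000
mode:6 = 22 → 0x16 << 9 → word 0x2c00
seq:6 = 7 → 0x7 << 3 → word 0x2c38
ver:3 = 3 → 0x3 << 0 → word 0x2c3b
word = 0x2c3b → big-endian bytes:
  [0]=0x2c  [1]=0x3b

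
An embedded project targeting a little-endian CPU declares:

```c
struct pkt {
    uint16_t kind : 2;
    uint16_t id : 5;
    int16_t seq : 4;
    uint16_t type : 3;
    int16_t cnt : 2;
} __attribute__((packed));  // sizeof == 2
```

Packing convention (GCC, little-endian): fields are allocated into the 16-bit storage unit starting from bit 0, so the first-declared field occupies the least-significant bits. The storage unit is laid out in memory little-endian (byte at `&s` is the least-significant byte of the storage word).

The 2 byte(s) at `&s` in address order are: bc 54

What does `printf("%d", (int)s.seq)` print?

-7

[0]=0xbc [1]=0x54 (little-endian) → word 0x54bc
kind:2 @ bit 0 → (0x54bc>>0)&0x3 = 0x0
id:5 @ bit 2 → (0x54bc>>2)&0x1f = 0xf
seq:4 @ bit 7 → (0x54bc>>7)&0xf = 0x9  ←
type:3 @ bit 11 → (0x54bc>>11)&0x7 = 0x2
cnt:2 @ bit 14 → (0x54bc>>14)&0x3 = 0x1
seq signed 4b, MSB=1: 9 - 16 = -7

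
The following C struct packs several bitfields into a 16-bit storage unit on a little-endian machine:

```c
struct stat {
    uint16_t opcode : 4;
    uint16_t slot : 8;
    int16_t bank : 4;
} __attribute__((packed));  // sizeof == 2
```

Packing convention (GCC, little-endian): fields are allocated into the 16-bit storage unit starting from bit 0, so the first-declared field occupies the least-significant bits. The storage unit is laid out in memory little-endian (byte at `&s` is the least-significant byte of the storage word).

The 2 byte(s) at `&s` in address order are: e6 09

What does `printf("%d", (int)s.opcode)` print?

[0]=0xe6 [1]=0x09 (little-endian) → word 0x09e6
opcode [0+:4] = (word>>0) & 0xf = 6  ←
slot [4+:8] = (word>>4) & 0xff = 158
bank [12+:4] = (word>>12) & 0xf = 0

6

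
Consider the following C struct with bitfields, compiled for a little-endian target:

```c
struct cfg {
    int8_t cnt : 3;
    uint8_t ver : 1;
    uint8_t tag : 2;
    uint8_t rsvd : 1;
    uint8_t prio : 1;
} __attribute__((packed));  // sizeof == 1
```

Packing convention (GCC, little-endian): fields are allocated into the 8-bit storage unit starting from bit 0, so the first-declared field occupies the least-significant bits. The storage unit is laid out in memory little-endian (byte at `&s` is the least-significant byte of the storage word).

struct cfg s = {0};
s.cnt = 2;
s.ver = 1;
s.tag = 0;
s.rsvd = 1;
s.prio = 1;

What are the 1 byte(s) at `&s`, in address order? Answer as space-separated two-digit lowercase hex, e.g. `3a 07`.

[0+:3] cnt=2 & 0x7 = 0x2; word=0x02
[3+:1] ver=1 & 0x1 = 0x1; word=0x0a
[4+:2] tag=0 & 0x3 = 0x0; word=0x0a
[6+:1] rsvd=1 & 0x1 = 0x1; word=0x4a
[7+:1] prio=1 & 0x1 = 0x1; word=0xca
word = 0xca → little-endian bytes:
  [0]=0xca

ca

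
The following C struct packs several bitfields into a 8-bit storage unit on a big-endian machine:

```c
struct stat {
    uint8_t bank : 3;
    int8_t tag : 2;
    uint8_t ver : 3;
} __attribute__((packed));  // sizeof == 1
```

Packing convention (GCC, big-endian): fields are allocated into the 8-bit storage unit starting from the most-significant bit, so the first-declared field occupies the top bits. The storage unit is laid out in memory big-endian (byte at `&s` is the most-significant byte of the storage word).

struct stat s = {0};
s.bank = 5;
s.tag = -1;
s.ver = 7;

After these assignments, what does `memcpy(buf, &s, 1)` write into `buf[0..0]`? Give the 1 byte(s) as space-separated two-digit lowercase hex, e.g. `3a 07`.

[5+:3] bank=5 & 0x7 = 0x5; word=0xa0
[3+:2] tag=-1 & 0x3 = 0x3; word=0xb8
[0+:3] ver=7 & 0x7 = 0x7; word=0xbf
word = 0xbf → big-endian bytes:
  [0]=0xbf

bf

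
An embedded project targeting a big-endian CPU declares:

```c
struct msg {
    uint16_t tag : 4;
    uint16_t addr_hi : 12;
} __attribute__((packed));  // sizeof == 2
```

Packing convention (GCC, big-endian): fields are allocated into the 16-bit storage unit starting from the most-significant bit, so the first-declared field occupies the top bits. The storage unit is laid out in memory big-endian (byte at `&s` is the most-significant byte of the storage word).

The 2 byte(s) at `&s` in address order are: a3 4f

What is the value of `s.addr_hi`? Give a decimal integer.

[0]=0xa3 [1]=0x4f (big-endian) → word 0xa34f
tag [12+:4] = (word>>12) & 0xf = 10
addr_hi [0+:12] = (word>>0) & 0xfff = 847  ←

847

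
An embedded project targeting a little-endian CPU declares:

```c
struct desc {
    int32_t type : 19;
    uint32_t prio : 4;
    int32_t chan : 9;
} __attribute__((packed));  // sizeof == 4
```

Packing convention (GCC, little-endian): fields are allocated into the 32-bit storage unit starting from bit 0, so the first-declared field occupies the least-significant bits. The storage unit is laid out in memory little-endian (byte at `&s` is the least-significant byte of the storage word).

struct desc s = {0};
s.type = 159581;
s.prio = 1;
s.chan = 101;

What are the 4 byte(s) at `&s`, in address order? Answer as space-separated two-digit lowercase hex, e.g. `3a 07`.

5d 6f 8a 32

type:19 = 159581 → 0x26f5d << 0 → word 0x00026f5d
prio:4 = 1 → 0x1 << 19 → word 0x000a6f5d
chan:9 = 101 → 0x65 << 23 → word 0x328a6f5d
word = 0x328a6f5d → little-endian bytes:
  [0]=0x5d  [1]=0x6f  [2]=0x8a  [3]=0x32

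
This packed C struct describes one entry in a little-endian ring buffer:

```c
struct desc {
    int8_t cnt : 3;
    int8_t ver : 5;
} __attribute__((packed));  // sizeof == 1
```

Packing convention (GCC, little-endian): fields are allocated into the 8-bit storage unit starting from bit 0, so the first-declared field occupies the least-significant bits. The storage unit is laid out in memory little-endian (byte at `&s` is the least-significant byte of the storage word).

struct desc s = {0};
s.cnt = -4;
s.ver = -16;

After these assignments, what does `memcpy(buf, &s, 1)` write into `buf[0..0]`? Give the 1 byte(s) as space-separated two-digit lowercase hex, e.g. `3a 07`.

84

cnt:3 = -4 → 0x4 << 0 → word 0x04
ver:5 = -16 → 0x10 << 3 → word 0x84
word = 0x84 → little-endian bytes:
  [0]=0x84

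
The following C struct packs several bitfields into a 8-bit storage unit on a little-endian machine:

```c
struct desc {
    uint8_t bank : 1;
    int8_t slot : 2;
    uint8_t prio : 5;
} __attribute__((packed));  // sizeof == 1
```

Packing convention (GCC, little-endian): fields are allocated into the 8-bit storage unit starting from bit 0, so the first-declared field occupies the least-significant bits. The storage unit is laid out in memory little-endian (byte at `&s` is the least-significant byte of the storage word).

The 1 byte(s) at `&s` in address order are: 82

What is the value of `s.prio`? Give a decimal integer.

16

[0]=0x82 (little-endian) → word 0x82
bank:1 @ bit 0 → (0x82>>0)&0x1 = 0x0
slot:2 @ bit 1 → (0x82>>1)&0x3 = 0x1
prio:5 @ bit 3 → (0x82>>3)&0x1f = 0x10  ←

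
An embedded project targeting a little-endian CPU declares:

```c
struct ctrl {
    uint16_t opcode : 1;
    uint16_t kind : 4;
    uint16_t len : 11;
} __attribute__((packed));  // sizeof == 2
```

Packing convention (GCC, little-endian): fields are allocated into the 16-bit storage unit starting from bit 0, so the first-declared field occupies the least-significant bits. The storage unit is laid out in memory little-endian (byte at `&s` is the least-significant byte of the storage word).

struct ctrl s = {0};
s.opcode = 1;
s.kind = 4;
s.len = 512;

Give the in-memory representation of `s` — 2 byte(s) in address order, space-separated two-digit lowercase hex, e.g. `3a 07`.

09 40

opcode:1 = 1 → 0x1 << 0 → word 0x0001
kind:4 = 4 → 0x4 << 1 → word 0x0009
len:11 = 512 → 0x200 << 5 → word 0x4009
word = 0x4009 → little-endian bytes:
  [0]=0x09  [1]=0x40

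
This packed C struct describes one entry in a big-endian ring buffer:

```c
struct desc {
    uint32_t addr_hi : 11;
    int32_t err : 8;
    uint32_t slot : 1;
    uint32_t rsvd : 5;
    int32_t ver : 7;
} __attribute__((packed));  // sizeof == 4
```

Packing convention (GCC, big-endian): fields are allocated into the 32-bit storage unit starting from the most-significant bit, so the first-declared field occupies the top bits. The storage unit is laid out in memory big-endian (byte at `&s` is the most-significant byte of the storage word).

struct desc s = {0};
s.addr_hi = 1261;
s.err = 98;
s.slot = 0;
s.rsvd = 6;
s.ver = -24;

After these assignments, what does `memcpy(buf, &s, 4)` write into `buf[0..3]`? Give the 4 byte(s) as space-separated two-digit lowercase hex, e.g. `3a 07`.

[21+:11] addr_hi=1261 & 0x7ff = 0x4ed; word=0x9da00000
[13+:8] err=98 & 0xff = 0x62; word=0x9dac4000
[12+:1] slot=0 & 0x1 = 0x0; word=0x9dac4000
[7+:5] rsvd=6 & 0x1f = 0x6; word=0x9dac4300
[0+:7] ver=-24 & 0x7f = 0x68; word=0x9dac4368
word = 0x9dac4368 → big-endian bytes:
  [0]=0x9d  [1]=0xac  [2]=0x43  [3]=0x68

9d ac 43 68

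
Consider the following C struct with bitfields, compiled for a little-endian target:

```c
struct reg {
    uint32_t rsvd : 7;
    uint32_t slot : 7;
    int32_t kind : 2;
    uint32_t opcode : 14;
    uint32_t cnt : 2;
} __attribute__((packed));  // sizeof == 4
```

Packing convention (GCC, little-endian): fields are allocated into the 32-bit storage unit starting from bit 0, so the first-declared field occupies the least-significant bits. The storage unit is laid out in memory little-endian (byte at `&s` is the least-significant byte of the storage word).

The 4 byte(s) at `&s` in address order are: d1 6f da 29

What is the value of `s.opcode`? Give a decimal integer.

10714

[0]=0xd1 [1]=0x6f [2]=0xda [3]=0x29 (little-endian) → word 0x29da6fd1
rsvd [0+:7] = (word>>0) & 0x7f = 81
slot [7+:7] = (word>>7) & 0x7f = 95
kind [14+:2] = (word>>14) & 0x3 = 1
opcode [16+:14] = (word>>16) & 0x3fff = 10714  ←
cnt [30+:2] = (word>>30) & 0x3 = 0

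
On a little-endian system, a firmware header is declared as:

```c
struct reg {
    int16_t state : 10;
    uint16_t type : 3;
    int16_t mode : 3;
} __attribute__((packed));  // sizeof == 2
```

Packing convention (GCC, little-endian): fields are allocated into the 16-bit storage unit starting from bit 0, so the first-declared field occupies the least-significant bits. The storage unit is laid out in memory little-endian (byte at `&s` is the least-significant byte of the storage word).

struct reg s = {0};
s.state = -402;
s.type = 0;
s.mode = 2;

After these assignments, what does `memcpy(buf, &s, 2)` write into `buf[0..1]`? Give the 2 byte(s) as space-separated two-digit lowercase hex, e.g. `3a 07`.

state:10 = -402 → 0x26e << 0 → word 0x026e
type:3 = 0 → 0x0 << 10 → word 0x026e
mode:3 = 2 → 0x2 << 13 → word 0x426e
word = 0x426e → little-endian bytes:
  [0]=0x6e  [1]=0x42

6e 42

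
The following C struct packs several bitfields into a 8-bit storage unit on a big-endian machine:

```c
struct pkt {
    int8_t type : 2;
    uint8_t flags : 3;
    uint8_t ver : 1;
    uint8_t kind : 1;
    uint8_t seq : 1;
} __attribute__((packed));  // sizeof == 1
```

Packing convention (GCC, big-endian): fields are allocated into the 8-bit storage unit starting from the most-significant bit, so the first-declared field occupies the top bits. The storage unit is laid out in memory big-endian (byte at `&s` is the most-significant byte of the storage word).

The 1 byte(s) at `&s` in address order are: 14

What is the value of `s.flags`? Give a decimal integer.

[0]=0x14 (big-endian) → word 0x14
type:2 @ bit 6 → (0x14>>6)&0x3 = 0x0
flags:3 @ bit 3 → (0x14>>3)&0x7 = 0x2  ←
ver:1 @ bit 2 → (0x14>>2)&0x1 = 0x1
kind:1 @ bit 1 → (0x14>>1)&0x1 = 0x0
seq:1 @ bit 0 → (0x14>>0)&0x1 = 0x0

2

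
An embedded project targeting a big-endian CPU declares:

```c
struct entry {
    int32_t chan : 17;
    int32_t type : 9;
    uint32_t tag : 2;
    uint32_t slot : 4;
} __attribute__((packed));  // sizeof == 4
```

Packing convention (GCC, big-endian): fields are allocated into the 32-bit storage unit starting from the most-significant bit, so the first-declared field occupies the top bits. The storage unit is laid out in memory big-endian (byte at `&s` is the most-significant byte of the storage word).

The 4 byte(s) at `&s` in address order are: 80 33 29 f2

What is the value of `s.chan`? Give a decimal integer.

-65434

[0]=0x80 [1]=0x33 [2]=0x29 [3]=0xf2 (big-endian) → word 0x803329f2
chan:17 @ bit 15 → (0x803329f2>>15)&0x1ffff = 0x10066  ←
type:9 @ bit 6 → (0x803329f2>>6)&0x1ff = 0xa7
tag:2 @ bit 4 → (0x803329f2>>4)&0x3 = 0x3
slot:4 @ bit 0 → (0x803329f2>>0)&0xf = 0x2
chan signed 17b, MSB=1: 65638 - 131072 = -65434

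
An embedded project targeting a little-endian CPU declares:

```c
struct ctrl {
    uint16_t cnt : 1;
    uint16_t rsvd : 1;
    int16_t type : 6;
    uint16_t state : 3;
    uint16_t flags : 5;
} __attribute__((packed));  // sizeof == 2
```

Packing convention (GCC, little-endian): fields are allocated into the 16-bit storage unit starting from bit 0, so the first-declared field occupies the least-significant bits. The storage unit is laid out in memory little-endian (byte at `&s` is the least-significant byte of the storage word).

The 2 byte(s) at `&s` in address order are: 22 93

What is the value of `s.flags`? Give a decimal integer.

[0]=0x22 [1]=0x93 (little-endian) → word 0x9322
cnt [0+:1] = (word>>0) & 0x1 = 0
rsvd [1+:1] = (word>>1) & 0x1 = 1
type [2+:6] = (word>>2) & 0x3f = 8
state [8+:3] = (word>>8) & 0x7 = 3
flags [11+:5] = (word>>11) & 0x1f = 18  ←

18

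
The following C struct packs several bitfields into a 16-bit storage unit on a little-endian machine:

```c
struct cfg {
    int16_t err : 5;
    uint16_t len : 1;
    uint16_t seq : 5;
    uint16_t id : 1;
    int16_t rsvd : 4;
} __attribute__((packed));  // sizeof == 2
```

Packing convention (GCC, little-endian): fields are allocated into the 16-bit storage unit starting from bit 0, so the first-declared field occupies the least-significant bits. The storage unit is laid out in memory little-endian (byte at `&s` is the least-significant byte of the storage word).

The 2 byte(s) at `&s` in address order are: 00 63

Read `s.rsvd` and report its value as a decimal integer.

[0]=0x00 [1]=0x63 (little-endian) → word 0x6300
err [0+:5] = (word>>0) & 0x1f = 0
len [5+:1] = (word>>5) & 0x1 = 0
seq [6+:5] = (word>>6) & 0x1f = 12
id [11+:1] = (word>>11) & 0x1 = 0
rsvd [12+:4] = (word>>12) & 0xf = 6  ←
rsvd signed 4b, MSB=0: value = 6

6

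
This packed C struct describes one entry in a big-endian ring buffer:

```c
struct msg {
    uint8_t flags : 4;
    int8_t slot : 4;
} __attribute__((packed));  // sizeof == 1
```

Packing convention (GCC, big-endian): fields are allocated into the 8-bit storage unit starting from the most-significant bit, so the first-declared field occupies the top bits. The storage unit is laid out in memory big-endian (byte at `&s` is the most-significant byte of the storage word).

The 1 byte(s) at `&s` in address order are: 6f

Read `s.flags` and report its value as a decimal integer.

6

[0]=0x6f (big-endian) → word 0x6f
flags:4 @ bit 4 → (0x6f>>4)&0xf = 0x6  ←
slot:4 @ bit 0 → (0x6f>>0)&0xf = 0xf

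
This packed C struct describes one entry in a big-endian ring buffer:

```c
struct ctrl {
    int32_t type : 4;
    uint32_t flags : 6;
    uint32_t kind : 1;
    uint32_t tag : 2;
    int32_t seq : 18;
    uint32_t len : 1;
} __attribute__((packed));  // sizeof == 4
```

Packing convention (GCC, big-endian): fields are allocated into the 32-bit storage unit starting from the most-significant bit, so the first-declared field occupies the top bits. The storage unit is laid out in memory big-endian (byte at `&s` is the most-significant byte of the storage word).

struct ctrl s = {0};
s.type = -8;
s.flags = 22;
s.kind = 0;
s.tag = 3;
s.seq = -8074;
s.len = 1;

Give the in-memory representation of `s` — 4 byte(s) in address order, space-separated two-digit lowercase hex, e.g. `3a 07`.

type:4 = -8 → 0x8 << 28 → word 0x80000000
flags:6 = 22 → 0x16 << 22 → word 0x85800000
kind:1 = 0 → 0x0 << 21 → word 0x85800000
tag:2 = 3 → 0x3 << 19 → word 0x85980000
seq:18 = -8074 → 0x3e076 << 1 → word 0x859fc0ec
len:1 = 1 → 0x1 << 0 → word 0x859fc0ed
word = 0x859fc0ed → big-endian bytes:
  [0]=0x85  [1]=0x9f  [2]=0xc0  [3]=0xed

85 9f c0 ed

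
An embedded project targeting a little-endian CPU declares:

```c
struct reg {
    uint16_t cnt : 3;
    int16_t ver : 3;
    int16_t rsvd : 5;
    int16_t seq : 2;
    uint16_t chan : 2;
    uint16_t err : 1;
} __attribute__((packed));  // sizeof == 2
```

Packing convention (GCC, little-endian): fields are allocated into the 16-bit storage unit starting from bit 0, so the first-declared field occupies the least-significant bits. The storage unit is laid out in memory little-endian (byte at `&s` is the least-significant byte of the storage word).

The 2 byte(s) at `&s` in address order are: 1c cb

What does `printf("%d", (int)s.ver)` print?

3

[0]=0x1c [1]=0xcb (little-endian) → word 0xcb1c
cnt [0+:3] = (word>>0) & 0x7 = 4
ver [3+:3] = (word>>3) & 0x7 = 3  ←
rsvd [6+:5] = (word>>6) & 0x1f = 12
seq [11+:2] = (word>>11) & 0x3 = 1
chan [13+:2] = (word>>13) & 0x3 = 2
err [15+:1] = (word>>15) & 0x1 = 1
ver signed 3b, MSB=0: value = 3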